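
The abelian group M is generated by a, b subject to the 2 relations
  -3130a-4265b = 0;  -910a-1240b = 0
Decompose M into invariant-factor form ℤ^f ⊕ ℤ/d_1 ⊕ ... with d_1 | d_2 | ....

Answer: M ≅ ℤ/5 ⊕ ℤ/10

Derivation:
rank_ℚ(R)=2; free=2−2=0
SNF(R) diag = [5, 10] → torsion [5, 10]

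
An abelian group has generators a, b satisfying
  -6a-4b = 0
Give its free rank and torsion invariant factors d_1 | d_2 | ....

Answer: M ≅ ℤ^1 ⊕ ℤ/2

Derivation:
rank_ℚ(R)=1; free=2−1=1
SNF(R) diag = [2] → torsion [2]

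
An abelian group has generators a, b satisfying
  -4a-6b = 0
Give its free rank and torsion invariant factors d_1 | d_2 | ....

Answer: M ≅ ℤ^1 ⊕ ℤ/2

Derivation:
rank_ℚ(R)=1; free=2−1=1
SNF(R) diag = [2] → torsion [2]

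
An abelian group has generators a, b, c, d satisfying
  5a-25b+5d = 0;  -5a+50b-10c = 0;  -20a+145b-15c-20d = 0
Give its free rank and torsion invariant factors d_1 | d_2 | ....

rank_ℚ(R)=3; free=4−3=1
SNF(R) diag = [5, 5, 15] → torsion [5, 5, 15]

Answer: M ≅ ℤ^1 ⊕ ℤ/5 ⊕ ℤ/5 ⊕ ℤ/15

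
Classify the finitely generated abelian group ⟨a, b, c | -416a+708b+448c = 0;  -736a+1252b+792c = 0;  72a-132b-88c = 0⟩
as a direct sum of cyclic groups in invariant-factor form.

Answer: M ≅ ℤ/4 ⊕ ℤ/8 ⊕ ℤ/8

Derivation:
rank_ℚ(R)=3; free=3−3=0
SNF(R) diag = [4, 8, 8] → torsion [4, 8, 8]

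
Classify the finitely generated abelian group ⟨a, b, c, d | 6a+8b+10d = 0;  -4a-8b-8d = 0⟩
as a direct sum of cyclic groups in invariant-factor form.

Answer: M ≅ ℤ^2 ⊕ ℤ/2 ⊕ ℤ/4

Derivation:
rank_ℚ(R)=2; free=4−2=2
SNF(R) diag = [2, 4] → torsion [2, 4]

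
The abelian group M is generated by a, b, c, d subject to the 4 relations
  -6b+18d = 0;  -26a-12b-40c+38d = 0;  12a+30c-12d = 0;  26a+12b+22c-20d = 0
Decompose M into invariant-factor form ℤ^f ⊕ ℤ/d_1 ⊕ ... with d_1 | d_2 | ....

rank_ℚ(R)=4; free=4−4=0
SNF(R) diag = [2, 6, 6, 18] → torsion [2, 6, 6, 18]

Answer: M ≅ ℤ/2 ⊕ ℤ/6 ⊕ ℤ/6 ⊕ ℤ/18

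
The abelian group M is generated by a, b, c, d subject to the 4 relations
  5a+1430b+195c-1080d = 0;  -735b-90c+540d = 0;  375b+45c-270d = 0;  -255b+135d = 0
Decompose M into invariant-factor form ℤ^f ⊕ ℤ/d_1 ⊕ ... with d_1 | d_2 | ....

Answer: M ≅ ℤ/5 ⊕ ℤ/15 ⊕ ℤ/45 ⊕ ℤ/135

Derivation:
rank_ℚ(R)=4; free=4−4=0
SNF(R) diag = [5, 15, 45, 135] → torsion [5, 15, 45, 135]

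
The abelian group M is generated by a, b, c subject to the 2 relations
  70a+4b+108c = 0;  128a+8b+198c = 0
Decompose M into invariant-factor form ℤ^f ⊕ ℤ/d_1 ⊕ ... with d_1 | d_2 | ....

rank_ℚ(R)=2; free=3−2=1
SNF(R) diag = [2, 6] → torsion [2, 6]

Answer: M ≅ ℤ^1 ⊕ ℤ/2 ⊕ ℤ/6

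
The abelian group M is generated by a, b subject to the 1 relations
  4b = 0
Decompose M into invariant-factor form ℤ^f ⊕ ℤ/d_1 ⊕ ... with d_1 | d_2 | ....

Answer: M ≅ ℤ^1 ⊕ ℤ/4

Derivation:
rank_ℚ(R)=1; free=2−1=1
SNF(R) diag = [4] → torsion [4]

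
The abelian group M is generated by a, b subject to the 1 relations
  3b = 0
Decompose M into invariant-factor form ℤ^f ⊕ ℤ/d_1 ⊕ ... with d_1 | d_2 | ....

rank_ℚ(R)=1; free=2−1=1
SNF(R) diag = [3] → torsion [3]

Answer: M ≅ ℤ^1 ⊕ ℤ/3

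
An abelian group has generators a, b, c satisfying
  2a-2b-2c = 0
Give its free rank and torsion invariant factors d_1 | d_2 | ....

Answer: M ≅ ℤ^2 ⊕ ℤ/2

Derivation:
rank_ℚ(R)=1; free=3−1=2
SNF(R) diag = [2] → torsion [2]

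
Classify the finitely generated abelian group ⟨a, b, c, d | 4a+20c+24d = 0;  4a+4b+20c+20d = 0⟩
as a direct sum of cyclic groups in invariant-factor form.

Answer: M ≅ ℤ^2 ⊕ ℤ/4 ⊕ ℤ/4

Derivation:
rank_ℚ(R)=2; free=4−2=2
SNF(R) diag = [4, 4] → torsion [4, 4]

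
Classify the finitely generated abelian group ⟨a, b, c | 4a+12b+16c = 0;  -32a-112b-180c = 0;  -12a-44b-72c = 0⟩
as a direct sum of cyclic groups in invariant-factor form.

rank_ℚ(R)=3; free=3−3=0
SNF(R) diag = [4, 4, 8] → torsion [4, 4, 8]

Answer: M ≅ ℤ/4 ⊕ ℤ/4 ⊕ ℤ/8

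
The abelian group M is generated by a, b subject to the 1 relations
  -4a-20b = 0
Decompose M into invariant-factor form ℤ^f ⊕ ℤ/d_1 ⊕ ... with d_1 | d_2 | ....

Answer: M ≅ ℤ^1 ⊕ ℤ/4

Derivation:
rank_ℚ(R)=1; free=2−1=1
SNF(R) diag = [4] → torsion [4]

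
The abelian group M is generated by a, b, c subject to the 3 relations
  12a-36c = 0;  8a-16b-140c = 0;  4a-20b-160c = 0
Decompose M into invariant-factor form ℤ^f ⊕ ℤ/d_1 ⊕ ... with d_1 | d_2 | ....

rank_ℚ(R)=3; free=3−3=0
SNF(R) diag = [4, 12, 12] → torsion [4, 12, 12]

Answer: M ≅ ℤ/4 ⊕ ℤ/12 ⊕ ℤ/12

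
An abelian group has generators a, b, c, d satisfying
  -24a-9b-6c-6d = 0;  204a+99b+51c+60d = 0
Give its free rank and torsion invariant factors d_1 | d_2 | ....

Answer: M ≅ ℤ^2 ⊕ ℤ/3 ⊕ ℤ/9

Derivation:
rank_ℚ(R)=2; free=4−2=2
SNF(R) diag = [3, 9] → torsion [3, 9]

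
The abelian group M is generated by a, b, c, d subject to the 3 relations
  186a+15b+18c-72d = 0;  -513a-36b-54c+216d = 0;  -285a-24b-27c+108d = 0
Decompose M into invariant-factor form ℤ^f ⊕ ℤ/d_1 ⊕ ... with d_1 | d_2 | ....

rank_ℚ(R)=3; free=4−3=1
SNF(R) diag = [3, 9, 9] → torsion [3, 9, 9]

Answer: M ≅ ℤ^1 ⊕ ℤ/3 ⊕ ℤ/9 ⊕ ℤ/9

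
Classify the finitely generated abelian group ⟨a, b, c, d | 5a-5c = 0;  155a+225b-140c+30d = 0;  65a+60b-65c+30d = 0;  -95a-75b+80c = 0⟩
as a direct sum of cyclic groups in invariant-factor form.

rank_ℚ(R)=4; free=4−4=0
SNF(R) diag = [5, 15, 30, 90] → torsion [5, 15, 30, 90]

Answer: M ≅ ℤ/5 ⊕ ℤ/15 ⊕ ℤ/30 ⊕ ℤ/90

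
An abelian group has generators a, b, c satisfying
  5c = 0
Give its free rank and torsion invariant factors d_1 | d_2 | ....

rank_ℚ(R)=1; free=3−1=2
SNF(R) diag = [5] → torsion [5]

Answer: M ≅ ℤ^2 ⊕ ℤ/5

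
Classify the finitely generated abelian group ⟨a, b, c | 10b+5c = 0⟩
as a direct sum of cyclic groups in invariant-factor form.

Answer: M ≅ ℤ^2 ⊕ ℤ/5

Derivation:
rank_ℚ(R)=1; free=3−1=2
SNF(R) diag = [5] → torsion [5]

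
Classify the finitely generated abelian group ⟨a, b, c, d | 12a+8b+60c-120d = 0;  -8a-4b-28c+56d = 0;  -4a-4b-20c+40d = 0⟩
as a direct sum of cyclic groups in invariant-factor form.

rank_ℚ(R)=3; free=4−3=1
SNF(R) diag = [4, 4, 12] → torsion [4, 4, 12]

Answer: M ≅ ℤ^1 ⊕ ℤ/4 ⊕ ℤ/4 ⊕ ℤ/12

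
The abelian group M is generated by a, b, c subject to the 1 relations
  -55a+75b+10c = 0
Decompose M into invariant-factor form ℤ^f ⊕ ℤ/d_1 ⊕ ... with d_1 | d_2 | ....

rank_ℚ(R)=1; free=3−1=2
SNF(R) diag = [5] → torsion [5]

Answer: M ≅ ℤ^2 ⊕ ℤ/5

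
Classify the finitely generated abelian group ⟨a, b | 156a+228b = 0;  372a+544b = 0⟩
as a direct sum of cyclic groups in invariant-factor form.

rank_ℚ(R)=2; free=2−2=0
SNF(R) diag = [4, 12] → torsion [4, 12]

Answer: M ≅ ℤ/4 ⊕ ℤ/12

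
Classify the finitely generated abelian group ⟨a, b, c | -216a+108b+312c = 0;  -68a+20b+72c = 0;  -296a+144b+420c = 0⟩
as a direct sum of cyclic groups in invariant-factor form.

rank_ℚ(R)=3; free=3−3=0
SNF(R) diag = [4, 4, 12] → torsion [4, 4, 12]

Answer: M ≅ ℤ/4 ⊕ ℤ/4 ⊕ ℤ/12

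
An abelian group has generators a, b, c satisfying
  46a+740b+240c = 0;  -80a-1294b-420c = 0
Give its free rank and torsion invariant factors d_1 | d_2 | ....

rank_ℚ(R)=2; free=3−2=1
SNF(R) diag = [2, 6] → torsion [2, 6]

Answer: M ≅ ℤ^1 ⊕ ℤ/2 ⊕ ℤ/6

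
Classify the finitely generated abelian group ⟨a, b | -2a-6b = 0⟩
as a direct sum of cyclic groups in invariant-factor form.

rank_ℚ(R)=1; free=2−1=1
SNF(R) diag = [2] → torsion [2]

Answer: M ≅ ℤ^1 ⊕ ℤ/2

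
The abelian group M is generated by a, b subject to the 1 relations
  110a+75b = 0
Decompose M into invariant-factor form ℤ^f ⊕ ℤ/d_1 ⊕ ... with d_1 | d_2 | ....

rank_ℚ(R)=1; free=2−1=1
SNF(R) diag = [5] → torsion [5]

Answer: M ≅ ℤ^1 ⊕ ℤ/5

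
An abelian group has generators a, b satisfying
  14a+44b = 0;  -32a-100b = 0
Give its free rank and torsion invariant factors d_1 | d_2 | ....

Answer: M ≅ ℤ/2 ⊕ ℤ/4

Derivation:
rank_ℚ(R)=2; free=2−2=0
SNF(R) diag = [2, 4] → torsion [2, 4]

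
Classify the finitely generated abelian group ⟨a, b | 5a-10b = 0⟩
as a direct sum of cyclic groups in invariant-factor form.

Answer: M ≅ ℤ^1 ⊕ ℤ/5

Derivation:
rank_ℚ(R)=1; free=2−1=1
SNF(R) diag = [5] → torsion [5]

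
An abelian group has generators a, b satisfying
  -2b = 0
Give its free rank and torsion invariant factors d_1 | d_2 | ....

rank_ℚ(R)=1; free=2−1=1
SNF(R) diag = [2] → torsion [2]

Answer: M ≅ ℤ^1 ⊕ ℤ/2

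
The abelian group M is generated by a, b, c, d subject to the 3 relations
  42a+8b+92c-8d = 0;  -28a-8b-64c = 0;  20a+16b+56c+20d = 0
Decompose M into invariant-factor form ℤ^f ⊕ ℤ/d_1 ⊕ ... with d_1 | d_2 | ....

Answer: M ≅ ℤ^1 ⊕ ℤ/2 ⊕ ℤ/4 ⊕ ℤ/8

Derivation:
rank_ℚ(R)=3; free=4−3=1
SNF(R) diag = [2, 4, 8] → torsion [2, 4, 8]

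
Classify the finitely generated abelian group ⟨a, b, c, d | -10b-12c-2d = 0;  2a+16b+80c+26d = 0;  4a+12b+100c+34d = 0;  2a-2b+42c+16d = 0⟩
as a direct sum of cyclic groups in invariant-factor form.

Answer: M ≅ ℤ/2 ⊕ ℤ/2 ⊕ ℤ/2 ⊕ ℤ/2

Derivation:
rank_ℚ(R)=4; free=4−4=0
SNF(R) diag = [2, 2, 2, 2] → torsion [2, 2, 2, 2]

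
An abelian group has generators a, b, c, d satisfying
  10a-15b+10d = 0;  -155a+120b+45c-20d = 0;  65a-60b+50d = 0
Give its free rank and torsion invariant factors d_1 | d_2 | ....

Answer: M ≅ ℤ^1 ⊕ ℤ/5 ⊕ ℤ/15 ⊕ ℤ/45

Derivation:
rank_ℚ(R)=3; free=4−3=1
SNF(R) diag = [5, 15, 45] → torsion [5, 15, 45]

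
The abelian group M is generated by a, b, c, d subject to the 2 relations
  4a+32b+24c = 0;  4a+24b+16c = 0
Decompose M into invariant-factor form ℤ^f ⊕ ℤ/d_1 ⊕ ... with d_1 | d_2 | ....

rank_ℚ(R)=2; free=4−2=2
SNF(R) diag = [4, 8] → torsion [4, 8]

Answer: M ≅ ℤ^2 ⊕ ℤ/4 ⊕ ℤ/8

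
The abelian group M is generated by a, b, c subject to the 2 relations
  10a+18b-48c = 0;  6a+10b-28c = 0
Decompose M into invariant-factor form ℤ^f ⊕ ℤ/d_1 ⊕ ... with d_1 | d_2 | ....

Answer: M ≅ ℤ^1 ⊕ ℤ/2 ⊕ ℤ/4

Derivation:
rank_ℚ(R)=2; free=3−2=1
SNF(R) diag = [2, 4] → torsion [2, 4]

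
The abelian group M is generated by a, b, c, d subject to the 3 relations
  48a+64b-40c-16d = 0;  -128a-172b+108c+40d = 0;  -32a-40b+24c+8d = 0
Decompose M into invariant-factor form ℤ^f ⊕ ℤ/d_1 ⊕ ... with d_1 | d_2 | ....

Answer: M ≅ ℤ^1 ⊕ ℤ/4 ⊕ ℤ/8 ⊕ ℤ/8

Derivation:
rank_ℚ(R)=3; free=4−3=1
SNF(R) diag = [4, 8, 8] → torsion [4, 8, 8]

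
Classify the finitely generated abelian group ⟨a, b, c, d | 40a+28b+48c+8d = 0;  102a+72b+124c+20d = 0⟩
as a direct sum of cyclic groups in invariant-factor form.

Answer: M ≅ ℤ^2 ⊕ ℤ/2 ⊕ ℤ/4

Derivation:
rank_ℚ(R)=2; free=4−2=2
SNF(R) diag = [2, 4] → torsion [2, 4]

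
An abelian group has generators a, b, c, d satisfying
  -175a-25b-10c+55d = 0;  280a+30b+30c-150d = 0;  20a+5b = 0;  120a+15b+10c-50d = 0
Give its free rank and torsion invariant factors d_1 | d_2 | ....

Answer: M ≅ ℤ/5 ⊕ ℤ/5 ⊕ ℤ/10 ⊕ ℤ/20

Derivation:
rank_ℚ(R)=4; free=4−4=0
SNF(R) diag = [5, 5, 10, 20] → torsion [5, 5, 10, 20]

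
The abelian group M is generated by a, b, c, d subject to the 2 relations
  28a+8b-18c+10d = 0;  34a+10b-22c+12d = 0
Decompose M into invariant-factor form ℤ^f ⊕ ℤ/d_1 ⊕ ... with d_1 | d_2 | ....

Answer: M ≅ ℤ^2 ⊕ ℤ/2 ⊕ ℤ/2

Derivation:
rank_ℚ(R)=2; free=4−2=2
SNF(R) diag = [2, 2] → torsion [2, 2]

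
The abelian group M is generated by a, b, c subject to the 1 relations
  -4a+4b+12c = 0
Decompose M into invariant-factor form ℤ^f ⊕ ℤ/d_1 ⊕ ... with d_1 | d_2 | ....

Answer: M ≅ ℤ^2 ⊕ ℤ/4

Derivation:
rank_ℚ(R)=1; free=3−1=2
SNF(R) diag = [4] → torsion [4]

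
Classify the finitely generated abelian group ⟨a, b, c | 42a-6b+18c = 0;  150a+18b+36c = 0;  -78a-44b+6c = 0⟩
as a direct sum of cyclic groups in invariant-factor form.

rank_ℚ(R)=3; free=3−3=0
SNF(R) diag = [2, 6, 18] → torsion [2, 6, 18]

Answer: M ≅ ℤ/2 ⊕ ℤ/6 ⊕ ℤ/18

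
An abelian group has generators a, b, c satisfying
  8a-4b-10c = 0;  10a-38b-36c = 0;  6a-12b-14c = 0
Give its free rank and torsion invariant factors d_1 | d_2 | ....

Answer: M ≅ ℤ/2 ⊕ ℤ/2 ⊕ ℤ/6

Derivation:
rank_ℚ(R)=3; free=3−3=0
SNF(R) diag = [2, 2, 6] → torsion [2, 2, 6]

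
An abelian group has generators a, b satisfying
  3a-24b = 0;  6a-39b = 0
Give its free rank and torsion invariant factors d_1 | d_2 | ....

rank_ℚ(R)=2; free=2−2=0
SNF(R) diag = [3, 9] → torsion [3, 9]

Answer: M ≅ ℤ/3 ⊕ ℤ/9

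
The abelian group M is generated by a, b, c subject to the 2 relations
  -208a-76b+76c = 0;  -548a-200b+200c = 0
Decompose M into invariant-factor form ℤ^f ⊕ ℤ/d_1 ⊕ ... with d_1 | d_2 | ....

rank_ℚ(R)=2; free=3−2=1
SNF(R) diag = [4, 12] → torsion [4, 12]

Answer: M ≅ ℤ^1 ⊕ ℤ/4 ⊕ ℤ/12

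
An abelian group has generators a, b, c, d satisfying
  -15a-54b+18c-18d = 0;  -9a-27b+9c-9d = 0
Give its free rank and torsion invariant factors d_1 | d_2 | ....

Answer: M ≅ ℤ^2 ⊕ ℤ/3 ⊕ ℤ/9

Derivation:
rank_ℚ(R)=2; free=4−2=2
SNF(R) diag = [3, 9] → torsion [3, 9]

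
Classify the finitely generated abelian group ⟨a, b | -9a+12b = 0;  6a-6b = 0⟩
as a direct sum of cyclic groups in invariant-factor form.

Answer: M ≅ ℤ/3 ⊕ ℤ/6

Derivation:
rank_ℚ(R)=2; free=2−2=0
SNF(R) diag = [3, 6] → torsion [3, 6]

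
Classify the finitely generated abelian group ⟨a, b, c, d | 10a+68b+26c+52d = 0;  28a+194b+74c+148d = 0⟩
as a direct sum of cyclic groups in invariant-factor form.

Answer: M ≅ ℤ^2 ⊕ ℤ/2 ⊕ ℤ/6

Derivation:
rank_ℚ(R)=2; free=4−2=2
SNF(R) diag = [2, 6] → torsion [2, 6]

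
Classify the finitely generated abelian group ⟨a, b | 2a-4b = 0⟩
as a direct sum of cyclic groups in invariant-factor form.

Answer: M ≅ ℤ^1 ⊕ ℤ/2

Derivation:
rank_ℚ(R)=1; free=2−1=1
SNF(R) diag = [2] → torsion [2]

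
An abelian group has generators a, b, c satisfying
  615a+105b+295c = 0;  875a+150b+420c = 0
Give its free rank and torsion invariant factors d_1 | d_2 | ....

rank_ℚ(R)=2; free=3−2=1
SNF(R) diag = [5, 5] → torsion [5, 5]

Answer: M ≅ ℤ^1 ⊕ ℤ/5 ⊕ ℤ/5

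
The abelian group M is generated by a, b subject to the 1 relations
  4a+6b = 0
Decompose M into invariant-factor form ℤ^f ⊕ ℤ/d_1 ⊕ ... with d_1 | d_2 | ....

rank_ℚ(R)=1; free=2−1=1
SNF(R) diag = [2] → torsion [2]

Answer: M ≅ ℤ^1 ⊕ ℤ/2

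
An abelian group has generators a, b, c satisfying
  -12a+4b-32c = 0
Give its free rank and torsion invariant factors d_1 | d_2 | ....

rank_ℚ(R)=1; free=3−1=2
SNF(R) diag = [4] → torsion [4]

Answer: M ≅ ℤ^2 ⊕ ℤ/4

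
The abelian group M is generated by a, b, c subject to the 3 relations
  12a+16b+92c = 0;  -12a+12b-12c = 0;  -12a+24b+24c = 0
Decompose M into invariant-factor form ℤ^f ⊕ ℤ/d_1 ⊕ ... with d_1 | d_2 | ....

Answer: M ≅ ℤ/4 ⊕ ℤ/12 ⊕ ℤ/12

Derivation:
rank_ℚ(R)=3; free=3−3=0
SNF(R) diag = [4, 12, 12] → torsion [4, 12, 12]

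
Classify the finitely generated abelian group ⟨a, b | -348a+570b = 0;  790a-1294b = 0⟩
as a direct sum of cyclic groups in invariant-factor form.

rank_ℚ(R)=2; free=2−2=0
SNF(R) diag = [2, 6] → torsion [2, 6]

Answer: M ≅ ℤ/2 ⊕ ℤ/6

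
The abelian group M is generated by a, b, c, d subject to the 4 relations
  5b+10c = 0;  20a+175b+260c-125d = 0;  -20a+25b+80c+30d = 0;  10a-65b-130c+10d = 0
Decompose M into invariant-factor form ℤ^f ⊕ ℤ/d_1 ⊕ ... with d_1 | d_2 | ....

rank_ℚ(R)=4; free=4−4=0
SNF(R) diag = [5, 5, 10, 30] → torsion [5, 5, 10, 30]

Answer: M ≅ ℤ/5 ⊕ ℤ/5 ⊕ ℤ/10 ⊕ ℤ/30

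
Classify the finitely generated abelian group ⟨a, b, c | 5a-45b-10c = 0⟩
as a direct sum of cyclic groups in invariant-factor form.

rank_ℚ(R)=1; free=3−1=2
SNF(R) diag = [5] → torsion [5]

Answer: M ≅ ℤ^2 ⊕ ℤ/5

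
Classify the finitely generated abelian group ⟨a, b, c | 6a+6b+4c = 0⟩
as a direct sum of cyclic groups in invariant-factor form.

Answer: M ≅ ℤ^2 ⊕ ℤ/2

Derivation:
rank_ℚ(R)=1; free=3−1=2
SNF(R) diag = [2] → torsion [2]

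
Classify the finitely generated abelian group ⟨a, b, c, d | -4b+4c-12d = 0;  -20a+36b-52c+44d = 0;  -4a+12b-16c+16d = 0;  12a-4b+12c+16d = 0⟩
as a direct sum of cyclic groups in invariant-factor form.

rank_ℚ(R)=4; free=4−4=0
SNF(R) diag = [4, 4, 4, 4] → torsion [4, 4, 4, 4]

Answer: M ≅ ℤ/4 ⊕ ℤ/4 ⊕ ℤ/4 ⊕ ℤ/4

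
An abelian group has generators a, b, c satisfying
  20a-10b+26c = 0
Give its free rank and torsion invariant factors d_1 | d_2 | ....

Answer: M ≅ ℤ^2 ⊕ ℤ/2

Derivation:
rank_ℚ(R)=1; free=3−1=2
SNF(R) diag = [2] → torsion [2]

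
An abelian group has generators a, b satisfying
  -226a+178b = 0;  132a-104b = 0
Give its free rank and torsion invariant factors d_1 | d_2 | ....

rank_ℚ(R)=2; free=2−2=0
SNF(R) diag = [2, 4] → torsion [2, 4]

Answer: M ≅ ℤ/2 ⊕ ℤ/4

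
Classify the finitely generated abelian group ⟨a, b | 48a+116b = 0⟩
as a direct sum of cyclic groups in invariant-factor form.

rank_ℚ(R)=1; free=2−1=1
SNF(R) diag = [4] → torsion [4]

Answer: M ≅ ℤ^1 ⊕ ℤ/4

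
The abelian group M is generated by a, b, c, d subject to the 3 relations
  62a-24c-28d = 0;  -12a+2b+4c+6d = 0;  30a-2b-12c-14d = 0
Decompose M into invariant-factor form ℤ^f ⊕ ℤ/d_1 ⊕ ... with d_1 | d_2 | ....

rank_ℚ(R)=3; free=4−3=1
SNF(R) diag = [2, 2, 4] → torsion [2, 2, 4]

Answer: M ≅ ℤ^1 ⊕ ℤ/2 ⊕ ℤ/2 ⊕ ℤ/4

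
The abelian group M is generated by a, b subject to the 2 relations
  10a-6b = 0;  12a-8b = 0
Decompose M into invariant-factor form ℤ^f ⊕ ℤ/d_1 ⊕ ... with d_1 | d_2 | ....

Answer: M ≅ ℤ/2 ⊕ ℤ/4

Derivation:
rank_ℚ(R)=2; free=2−2=0
SNF(R) diag = [2, 4] → torsion [2, 4]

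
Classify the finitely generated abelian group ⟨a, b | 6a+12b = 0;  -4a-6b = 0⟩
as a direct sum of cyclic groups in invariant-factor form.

rank_ℚ(R)=2; free=2−2=0
SNF(R) diag = [2, 6] → torsion [2, 6]

Answer: M ≅ ℤ/2 ⊕ ℤ/6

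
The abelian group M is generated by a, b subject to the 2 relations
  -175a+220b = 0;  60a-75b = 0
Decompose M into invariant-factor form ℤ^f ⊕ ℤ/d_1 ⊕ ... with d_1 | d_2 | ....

Answer: M ≅ ℤ/5 ⊕ ℤ/15

Derivation:
rank_ℚ(R)=2; free=2−2=0
SNF(R) diag = [5, 15] → torsion [5, 15]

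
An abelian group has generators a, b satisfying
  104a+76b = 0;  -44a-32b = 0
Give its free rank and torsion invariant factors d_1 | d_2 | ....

rank_ℚ(R)=2; free=2−2=0
SNF(R) diag = [4, 4] → torsion [4, 4]

Answer: M ≅ ℤ/4 ⊕ ℤ/4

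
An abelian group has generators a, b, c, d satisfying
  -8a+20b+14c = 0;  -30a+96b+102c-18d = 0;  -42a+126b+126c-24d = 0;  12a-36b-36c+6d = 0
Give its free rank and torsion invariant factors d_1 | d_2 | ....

Answer: M ≅ ℤ/2 ⊕ ℤ/6 ⊕ ℤ/6 ⊕ ℤ/6

Derivation:
rank_ℚ(R)=4; free=4−4=0
SNF(R) diag = [2, 6, 6, 6] → torsion [2, 6, 6, 6]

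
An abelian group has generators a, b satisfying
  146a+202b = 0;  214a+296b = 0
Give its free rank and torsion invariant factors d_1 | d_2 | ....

Answer: M ≅ ℤ/2 ⊕ ℤ/6

Derivation:
rank_ℚ(R)=2; free=2−2=0
SNF(R) diag = [2, 6] → torsion [2, 6]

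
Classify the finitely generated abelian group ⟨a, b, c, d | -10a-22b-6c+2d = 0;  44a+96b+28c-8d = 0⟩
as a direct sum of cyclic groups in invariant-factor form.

rank_ℚ(R)=2; free=4−2=2
SNF(R) diag = [2, 4] → torsion [2, 4]

Answer: M ≅ ℤ^2 ⊕ ℤ/2 ⊕ ℤ/4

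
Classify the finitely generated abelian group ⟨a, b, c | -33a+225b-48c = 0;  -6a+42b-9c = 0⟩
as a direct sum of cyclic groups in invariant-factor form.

Answer: M ≅ ℤ^1 ⊕ ℤ/3 ⊕ ℤ/3

Derivation:
rank_ℚ(R)=2; free=3−2=1
SNF(R) diag = [3, 3] → torsion [3, 3]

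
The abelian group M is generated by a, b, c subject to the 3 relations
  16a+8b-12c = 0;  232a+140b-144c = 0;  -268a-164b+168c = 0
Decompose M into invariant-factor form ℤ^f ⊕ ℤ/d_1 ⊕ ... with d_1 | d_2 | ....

Answer: M ≅ ℤ/4 ⊕ ℤ/12 ⊕ ℤ/36

Derivation:
rank_ℚ(R)=3; free=3−3=0
SNF(R) diag = [4, 12, 36] → torsion [4, 12, 36]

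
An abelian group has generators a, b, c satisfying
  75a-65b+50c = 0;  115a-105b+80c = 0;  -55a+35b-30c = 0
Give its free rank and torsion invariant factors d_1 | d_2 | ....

Answer: M ≅ ℤ/5 ⊕ ℤ/10 ⊕ ℤ/10

Derivation:
rank_ℚ(R)=3; free=3−3=0
SNF(R) diag = [5, 10, 10] → torsion [5, 10, 10]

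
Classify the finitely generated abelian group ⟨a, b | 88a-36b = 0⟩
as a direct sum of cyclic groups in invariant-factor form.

Answer: M ≅ ℤ^1 ⊕ ℤ/4

Derivation:
rank_ℚ(R)=1; free=2−1=1
SNF(R) diag = [4] → torsion [4]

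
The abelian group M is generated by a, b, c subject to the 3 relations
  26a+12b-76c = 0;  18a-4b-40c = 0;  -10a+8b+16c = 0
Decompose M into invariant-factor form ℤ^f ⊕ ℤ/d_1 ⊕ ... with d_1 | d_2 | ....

rank_ℚ(R)=3; free=3−3=0
SNF(R) diag = [2, 4, 12] → torsion [2, 4, 12]

Answer: M ≅ ℤ/2 ⊕ ℤ/4 ⊕ ℤ/12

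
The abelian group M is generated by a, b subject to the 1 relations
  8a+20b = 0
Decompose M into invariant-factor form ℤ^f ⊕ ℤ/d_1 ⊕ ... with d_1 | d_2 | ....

rank_ℚ(R)=1; free=2−1=1
SNF(R) diag = [4] → torsion [4]

Answer: M ≅ ℤ^1 ⊕ ℤ/4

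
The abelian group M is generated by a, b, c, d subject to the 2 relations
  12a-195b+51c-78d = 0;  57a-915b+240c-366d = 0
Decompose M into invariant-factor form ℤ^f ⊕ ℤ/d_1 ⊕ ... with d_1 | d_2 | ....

rank_ℚ(R)=2; free=4−2=2
SNF(R) diag = [3, 9] → torsion [3, 9]

Answer: M ≅ ℤ^2 ⊕ ℤ/3 ⊕ ℤ/9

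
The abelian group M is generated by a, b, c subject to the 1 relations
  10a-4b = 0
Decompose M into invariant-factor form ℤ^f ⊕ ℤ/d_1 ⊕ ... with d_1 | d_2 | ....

Answer: M ≅ ℤ^2 ⊕ ℤ/2

Derivation:
rank_ℚ(R)=1; free=3−1=2
SNF(R) diag = [2] → torsion [2]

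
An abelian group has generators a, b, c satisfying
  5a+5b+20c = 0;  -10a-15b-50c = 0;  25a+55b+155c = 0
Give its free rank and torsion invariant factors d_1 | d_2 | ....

Answer: M ≅ ℤ/5 ⊕ ℤ/5 ⊕ ℤ/5

Derivation:
rank_ℚ(R)=3; free=3−3=0
SNF(R) diag = [5, 5, 5] → torsion [5, 5, 5]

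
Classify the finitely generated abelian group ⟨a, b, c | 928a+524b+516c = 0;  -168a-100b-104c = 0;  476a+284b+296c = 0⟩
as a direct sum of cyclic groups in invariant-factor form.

Answer: M ≅ ℤ/4 ⊕ ℤ/4 ⊕ ℤ/12

Derivation:
rank_ℚ(R)=3; free=3−3=0
SNF(R) diag = [4, 4, 12] → torsion [4, 4, 12]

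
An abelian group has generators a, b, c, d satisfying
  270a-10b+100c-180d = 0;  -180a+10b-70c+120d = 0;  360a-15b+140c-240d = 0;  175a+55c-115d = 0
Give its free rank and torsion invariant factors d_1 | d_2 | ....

rank_ℚ(R)=4; free=4−4=0
SNF(R) diag = [5, 5, 10, 30] → torsion [5, 5, 10, 30]

Answer: M ≅ ℤ/5 ⊕ ℤ/5 ⊕ ℤ/10 ⊕ ℤ/30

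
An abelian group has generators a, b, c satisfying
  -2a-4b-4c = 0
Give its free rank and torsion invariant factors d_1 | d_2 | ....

rank_ℚ(R)=1; free=3−1=2
SNF(R) diag = [2] → torsion [2]

Answer: M ≅ ℤ^2 ⊕ ℤ/2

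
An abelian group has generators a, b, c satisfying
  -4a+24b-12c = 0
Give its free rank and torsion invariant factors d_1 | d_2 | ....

rank_ℚ(R)=1; free=3−1=2
SNF(R) diag = [4] → torsion [4]

Answer: M ≅ ℤ^2 ⊕ ℤ/4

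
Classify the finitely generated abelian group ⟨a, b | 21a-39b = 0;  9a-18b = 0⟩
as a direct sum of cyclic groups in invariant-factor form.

Answer: M ≅ ℤ/3 ⊕ ℤ/9

Derivation:
rank_ℚ(R)=2; free=2−2=0
SNF(R) diag = [3, 9] → torsion [3, 9]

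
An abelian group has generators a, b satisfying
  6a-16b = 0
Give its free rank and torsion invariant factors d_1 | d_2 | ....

Answer: M ≅ ℤ^1 ⊕ ℤ/2

Derivation:
rank_ℚ(R)=1; free=2−1=1
SNF(R) diag = [2] → torsion [2]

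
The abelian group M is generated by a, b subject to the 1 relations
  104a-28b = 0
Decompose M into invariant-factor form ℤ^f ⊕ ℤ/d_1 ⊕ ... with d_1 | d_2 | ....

rank_ℚ(R)=1; free=2−1=1
SNF(R) diag = [4] → torsion [4]

Answer: M ≅ ℤ^1 ⊕ ℤ/4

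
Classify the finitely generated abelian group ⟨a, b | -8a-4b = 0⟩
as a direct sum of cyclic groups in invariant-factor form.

rank_ℚ(R)=1; free=2−1=1
SNF(R) diag = [4] → torsion [4]

Answer: M ≅ ℤ^1 ⊕ ℤ/4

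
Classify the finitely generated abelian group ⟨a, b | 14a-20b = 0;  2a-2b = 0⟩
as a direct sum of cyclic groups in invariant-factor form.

rank_ℚ(R)=2; free=2−2=0
SNF(R) diag = [2, 6] → torsion [2, 6]

Answer: M ≅ ℤ/2 ⊕ ℤ/6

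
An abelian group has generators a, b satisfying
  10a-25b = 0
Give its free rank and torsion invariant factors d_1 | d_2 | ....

rank_ℚ(R)=1; free=2−1=1
SNF(R) diag = [5] → torsion [5]

Answer: M ≅ ℤ^1 ⊕ ℤ/5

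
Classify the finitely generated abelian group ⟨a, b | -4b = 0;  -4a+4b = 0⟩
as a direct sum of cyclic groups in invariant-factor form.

rank_ℚ(R)=2; free=2−2=0
SNF(R) diag = [4, 4] → torsion [4, 4]

Answer: M ≅ ℤ/4 ⊕ ℤ/4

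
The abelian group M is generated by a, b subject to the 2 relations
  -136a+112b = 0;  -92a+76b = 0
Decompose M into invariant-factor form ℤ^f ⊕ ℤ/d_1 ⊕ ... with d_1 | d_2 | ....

Answer: M ≅ ℤ/4 ⊕ ℤ/8

Derivation:
rank_ℚ(R)=2; free=2−2=0
SNF(R) diag = [4, 8] → torsion [4, 8]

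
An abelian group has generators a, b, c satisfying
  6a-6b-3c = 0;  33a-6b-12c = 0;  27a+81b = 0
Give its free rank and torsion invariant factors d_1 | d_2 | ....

Answer: M ≅ ℤ/3 ⊕ ℤ/9 ⊕ ℤ/27

Derivation:
rank_ℚ(R)=3; free=3−3=0
SNF(R) diag = [3, 9, 27] → torsion [3, 9, 27]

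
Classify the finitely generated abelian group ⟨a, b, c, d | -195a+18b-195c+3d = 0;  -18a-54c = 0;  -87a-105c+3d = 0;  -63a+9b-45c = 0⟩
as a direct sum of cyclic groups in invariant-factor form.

Answer: M ≅ ℤ/3 ⊕ ℤ/9 ⊕ ℤ/18 ⊕ ℤ/54

Derivation:
rank_ℚ(R)=4; free=4−4=0
SNF(R) diag = [3, 9, 18, 54] → torsion [3, 9, 18, 54]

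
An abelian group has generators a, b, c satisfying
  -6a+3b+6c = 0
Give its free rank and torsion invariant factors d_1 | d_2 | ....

rank_ℚ(R)=1; free=3−1=2
SNF(R) diag = [3] → torsion [3]

Answer: M ≅ ℤ^2 ⊕ ℤ/3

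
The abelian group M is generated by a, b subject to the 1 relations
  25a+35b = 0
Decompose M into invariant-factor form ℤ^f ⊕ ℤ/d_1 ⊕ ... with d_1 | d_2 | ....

rank_ℚ(R)=1; free=2−1=1
SNF(R) diag = [5] → torsion [5]

Answer: M ≅ ℤ^1 ⊕ ℤ/5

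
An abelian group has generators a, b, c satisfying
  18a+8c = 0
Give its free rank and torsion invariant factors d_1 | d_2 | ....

Answer: M ≅ ℤ^2 ⊕ ℤ/2

Derivation:
rank_ℚ(R)=1; free=3−1=2
SNF(R) diag = [2] → torsion [2]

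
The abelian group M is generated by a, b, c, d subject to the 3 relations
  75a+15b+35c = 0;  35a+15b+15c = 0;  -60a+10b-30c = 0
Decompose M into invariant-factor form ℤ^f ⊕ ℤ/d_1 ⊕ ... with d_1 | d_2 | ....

rank_ℚ(R)=3; free=4−3=1
SNF(R) diag = [5, 10, 20] → torsion [5, 10, 20]

Answer: M ≅ ℤ^1 ⊕ ℤ/5 ⊕ ℤ/10 ⊕ ℤ/20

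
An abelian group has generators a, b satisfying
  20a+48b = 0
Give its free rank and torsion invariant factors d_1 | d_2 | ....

rank_ℚ(R)=1; free=2−1=1
SNF(R) diag = [4] → torsion [4]

Answer: M ≅ ℤ^1 ⊕ ℤ/4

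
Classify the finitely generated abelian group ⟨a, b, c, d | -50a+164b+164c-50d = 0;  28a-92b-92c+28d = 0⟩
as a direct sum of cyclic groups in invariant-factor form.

rank_ℚ(R)=2; free=4−2=2
SNF(R) diag = [2, 4] → torsion [2, 4]

Answer: M ≅ ℤ^2 ⊕ ℤ/2 ⊕ ℤ/4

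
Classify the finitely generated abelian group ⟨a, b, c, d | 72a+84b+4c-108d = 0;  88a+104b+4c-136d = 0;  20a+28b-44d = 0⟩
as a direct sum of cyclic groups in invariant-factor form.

rank_ℚ(R)=3; free=4−3=1
SNF(R) diag = [4, 4, 12] → torsion [4, 4, 12]

Answer: M ≅ ℤ^1 ⊕ ℤ/4 ⊕ ℤ/4 ⊕ ℤ/12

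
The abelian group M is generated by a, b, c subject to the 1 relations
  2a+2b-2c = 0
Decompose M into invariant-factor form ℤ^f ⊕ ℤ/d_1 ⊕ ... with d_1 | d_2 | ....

rank_ℚ(R)=1; free=3−1=2
SNF(R) diag = [2] → torsion [2]

Answer: M ≅ ℤ^2 ⊕ ℤ/2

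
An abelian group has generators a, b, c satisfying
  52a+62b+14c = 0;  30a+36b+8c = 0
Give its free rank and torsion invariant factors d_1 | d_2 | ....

Answer: M ≅ ℤ^1 ⊕ ℤ/2 ⊕ ℤ/2

Derivation:
rank_ℚ(R)=2; free=3−2=1
SNF(R) diag = [2, 2] → torsion [2, 2]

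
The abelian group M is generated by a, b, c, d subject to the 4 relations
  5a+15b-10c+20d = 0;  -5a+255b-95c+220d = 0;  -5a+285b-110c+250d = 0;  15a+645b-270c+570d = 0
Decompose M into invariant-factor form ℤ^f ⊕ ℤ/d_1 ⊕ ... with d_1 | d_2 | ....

rank_ℚ(R)=4; free=4−4=0
SNF(R) diag = [5, 15, 30, 60] → torsion [5, 15, 30, 60]

Answer: M ≅ ℤ/5 ⊕ ℤ/15 ⊕ ℤ/30 ⊕ ℤ/60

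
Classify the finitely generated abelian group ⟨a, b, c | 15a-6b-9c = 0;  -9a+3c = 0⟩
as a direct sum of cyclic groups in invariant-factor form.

rank_ℚ(R)=2; free=3−2=1
SNF(R) diag = [3, 6] → torsion [3, 6]

Answer: M ≅ ℤ^1 ⊕ ℤ/3 ⊕ ℤ/6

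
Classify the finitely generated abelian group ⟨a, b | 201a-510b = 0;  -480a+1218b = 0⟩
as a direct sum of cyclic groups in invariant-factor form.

rank_ℚ(R)=2; free=2−2=0
SNF(R) diag = [3, 6] → torsion [3, 6]

Answer: M ≅ ℤ/3 ⊕ ℤ/6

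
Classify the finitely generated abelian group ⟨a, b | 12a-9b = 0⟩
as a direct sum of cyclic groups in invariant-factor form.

Answer: M ≅ ℤ^1 ⊕ ℤ/3

Derivation:
rank_ℚ(R)=1; free=2−1=1
SNF(R) diag = [3] → torsion [3]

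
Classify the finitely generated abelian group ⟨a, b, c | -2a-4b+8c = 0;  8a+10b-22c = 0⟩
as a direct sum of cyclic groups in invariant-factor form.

rank_ℚ(R)=2; free=3−2=1
SNF(R) diag = [2, 2] → torsion [2, 2]

Answer: M ≅ ℤ^1 ⊕ ℤ/2 ⊕ ℤ/2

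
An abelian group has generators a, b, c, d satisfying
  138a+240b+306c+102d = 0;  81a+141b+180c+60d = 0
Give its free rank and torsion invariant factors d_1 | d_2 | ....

Answer: M ≅ ℤ^2 ⊕ ℤ/3 ⊕ ℤ/6

Derivation:
rank_ℚ(R)=2; free=4−2=2
SNF(R) diag = [3, 6] → torsion [3, 6]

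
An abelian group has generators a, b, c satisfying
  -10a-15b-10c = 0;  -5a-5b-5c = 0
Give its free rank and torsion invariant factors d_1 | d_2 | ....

Answer: M ≅ ℤ^1 ⊕ ℤ/5 ⊕ ℤ/5

Derivation:
rank_ℚ(R)=2; free=3−2=1
SNF(R) diag = [5, 5] → torsion [5, 5]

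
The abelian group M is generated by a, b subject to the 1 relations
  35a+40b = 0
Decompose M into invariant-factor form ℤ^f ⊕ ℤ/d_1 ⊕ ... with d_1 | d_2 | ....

rank_ℚ(R)=1; free=2−1=1
SNF(R) diag = [5] → torsion [5]

Answer: M ≅ ℤ^1 ⊕ ℤ/5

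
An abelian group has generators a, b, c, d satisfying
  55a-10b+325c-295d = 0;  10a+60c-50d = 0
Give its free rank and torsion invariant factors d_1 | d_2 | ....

rank_ℚ(R)=2; free=4−2=2
SNF(R) diag = [5, 10] → torsion [5, 10]

Answer: M ≅ ℤ^2 ⊕ ℤ/5 ⊕ ℤ/10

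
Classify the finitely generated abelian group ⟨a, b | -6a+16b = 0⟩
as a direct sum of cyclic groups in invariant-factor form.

rank_ℚ(R)=1; free=2−1=1
SNF(R) diag = [2] → torsion [2]

Answer: M ≅ ℤ^1 ⊕ ℤ/2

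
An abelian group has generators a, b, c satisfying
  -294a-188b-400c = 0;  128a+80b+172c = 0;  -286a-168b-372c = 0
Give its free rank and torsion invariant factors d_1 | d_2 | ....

Answer: M ≅ ℤ/2 ⊕ ℤ/4 ⊕ ℤ/12

Derivation:
rank_ℚ(R)=3; free=3−3=0
SNF(R) diag = [2, 4, 12] → torsion [2, 4, 12]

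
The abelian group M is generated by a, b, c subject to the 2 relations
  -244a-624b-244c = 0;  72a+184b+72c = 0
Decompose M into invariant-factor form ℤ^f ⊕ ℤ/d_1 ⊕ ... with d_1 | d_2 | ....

rank_ℚ(R)=2; free=3−2=1
SNF(R) diag = [4, 8] → torsion [4, 8]

Answer: M ≅ ℤ^1 ⊕ ℤ/4 ⊕ ℤ/8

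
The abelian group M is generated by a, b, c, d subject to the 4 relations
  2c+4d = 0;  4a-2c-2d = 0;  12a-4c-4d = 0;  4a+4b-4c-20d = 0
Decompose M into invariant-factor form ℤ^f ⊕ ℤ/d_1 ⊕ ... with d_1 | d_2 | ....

Answer: M ≅ ℤ/2 ⊕ ℤ/2 ⊕ ℤ/4 ⊕ ℤ/4

Derivation:
rank_ℚ(R)=4; free=4−4=0
SNF(R) diag = [2, 2, 4, 4] → torsion [2, 2, 4, 4]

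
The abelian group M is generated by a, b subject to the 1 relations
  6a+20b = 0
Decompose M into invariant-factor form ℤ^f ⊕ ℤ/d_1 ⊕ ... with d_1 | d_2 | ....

Answer: M ≅ ℤ^1 ⊕ ℤ/2

Derivation:
rank_ℚ(R)=1; free=2−1=1
SNF(R) diag = [2] → torsion [2]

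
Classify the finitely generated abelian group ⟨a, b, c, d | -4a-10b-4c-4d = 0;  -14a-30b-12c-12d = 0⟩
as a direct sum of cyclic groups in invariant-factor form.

Answer: M ≅ ℤ^2 ⊕ ℤ/2 ⊕ ℤ/2

Derivation:
rank_ℚ(R)=2; free=4−2=2
SNF(R) diag = [2, 2] → torsion [2, 2]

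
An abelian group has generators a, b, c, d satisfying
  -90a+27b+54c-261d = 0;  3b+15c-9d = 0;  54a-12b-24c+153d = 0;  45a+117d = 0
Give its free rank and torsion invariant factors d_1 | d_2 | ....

Answer: M ≅ ℤ/3 ⊕ ℤ/9 ⊕ ℤ/9 ⊕ ℤ/27

Derivation:
rank_ℚ(R)=4; free=4−4=0
SNF(R) diag = [3, 9, 9, 27] → torsion [3, 9, 9, 27]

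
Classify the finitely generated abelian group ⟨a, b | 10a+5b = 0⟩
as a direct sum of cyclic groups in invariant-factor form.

Answer: M ≅ ℤ^1 ⊕ ℤ/5

Derivation:
rank_ℚ(R)=1; free=2−1=1
SNF(R) diag = [5] → torsion [5]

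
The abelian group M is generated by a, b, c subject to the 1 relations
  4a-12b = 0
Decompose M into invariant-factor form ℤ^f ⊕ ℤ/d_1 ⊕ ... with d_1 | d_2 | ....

rank_ℚ(R)=1; free=3−1=2
SNF(R) diag = [4] → torsion [4]

Answer: M ≅ ℤ^2 ⊕ ℤ/4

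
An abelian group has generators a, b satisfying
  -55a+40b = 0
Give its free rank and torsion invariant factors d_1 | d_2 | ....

Answer: M ≅ ℤ^1 ⊕ ℤ/5

Derivation:
rank_ℚ(R)=1; free=2−1=1
SNF(R) diag = [5] → torsion [5]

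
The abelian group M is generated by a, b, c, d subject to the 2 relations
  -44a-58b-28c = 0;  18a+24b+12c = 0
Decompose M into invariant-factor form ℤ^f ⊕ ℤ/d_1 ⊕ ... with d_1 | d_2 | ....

Answer: M ≅ ℤ^2 ⊕ ℤ/2 ⊕ ℤ/6

Derivation:
rank_ℚ(R)=2; free=4−2=2
SNF(R) diag = [2, 6] → torsion [2, 6]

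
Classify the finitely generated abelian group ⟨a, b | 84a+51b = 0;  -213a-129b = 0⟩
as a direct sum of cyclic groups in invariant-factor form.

rank_ℚ(R)=2; free=2−2=0
SNF(R) diag = [3, 9] → torsion [3, 9]

Answer: M ≅ ℤ/3 ⊕ ℤ/9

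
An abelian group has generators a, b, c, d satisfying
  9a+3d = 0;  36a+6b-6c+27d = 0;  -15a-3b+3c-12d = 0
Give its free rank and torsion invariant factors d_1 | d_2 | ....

rank_ℚ(R)=3; free=4−3=1
SNF(R) diag = [3, 3, 3] → torsion [3, 3, 3]

Answer: M ≅ ℤ^1 ⊕ ℤ/3 ⊕ ℤ/3 ⊕ ℤ/3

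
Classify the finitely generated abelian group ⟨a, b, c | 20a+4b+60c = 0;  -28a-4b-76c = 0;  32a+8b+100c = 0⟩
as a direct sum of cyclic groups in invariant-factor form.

Answer: M ≅ ℤ/4 ⊕ ℤ/4 ⊕ ℤ/8

Derivation:
rank_ℚ(R)=3; free=3−3=0
SNF(R) diag = [4, 4, 8] → torsion [4, 4, 8]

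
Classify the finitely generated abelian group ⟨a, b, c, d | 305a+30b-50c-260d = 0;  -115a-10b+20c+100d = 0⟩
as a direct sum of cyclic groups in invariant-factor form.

Answer: M ≅ ℤ^2 ⊕ ℤ/5 ⊕ ℤ/10

Derivation:
rank_ℚ(R)=2; free=4−2=2
SNF(R) diag = [5, 10] → torsion [5, 10]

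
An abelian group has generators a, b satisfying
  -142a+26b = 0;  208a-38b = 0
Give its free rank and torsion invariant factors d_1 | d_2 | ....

rank_ℚ(R)=2; free=2−2=0
SNF(R) diag = [2, 6] → torsion [2, 6]

Answer: M ≅ ℤ/2 ⊕ ℤ/6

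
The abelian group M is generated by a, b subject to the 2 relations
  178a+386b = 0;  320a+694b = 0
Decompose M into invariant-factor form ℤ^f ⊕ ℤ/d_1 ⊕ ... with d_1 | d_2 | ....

rank_ℚ(R)=2; free=2−2=0
SNF(R) diag = [2, 6] → torsion [2, 6]

Answer: M ≅ ℤ/2 ⊕ ℤ/6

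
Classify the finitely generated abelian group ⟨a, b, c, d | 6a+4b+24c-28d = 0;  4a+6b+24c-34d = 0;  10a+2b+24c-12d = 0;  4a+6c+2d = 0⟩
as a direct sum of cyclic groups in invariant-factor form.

Answer: M ≅ ℤ/2 ⊕ ℤ/2 ⊕ ℤ/6 ⊕ ℤ/6

Derivation:
rank_ℚ(R)=4; free=4−4=0
SNF(R) diag = [2, 2, 6, 6] → torsion [2, 2, 6, 6]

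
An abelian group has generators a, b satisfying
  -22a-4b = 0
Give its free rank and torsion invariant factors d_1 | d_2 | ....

Answer: M ≅ ℤ^1 ⊕ ℤ/2

Derivation:
rank_ℚ(R)=1; free=2−1=1
SNF(R) diag = [2] → torsion [2]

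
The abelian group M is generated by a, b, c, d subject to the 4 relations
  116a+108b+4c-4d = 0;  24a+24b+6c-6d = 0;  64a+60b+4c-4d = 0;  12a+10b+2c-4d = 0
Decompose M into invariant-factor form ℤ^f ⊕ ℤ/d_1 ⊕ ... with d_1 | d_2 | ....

rank_ℚ(R)=4; free=4−4=0
SNF(R) diag = [2, 2, 4, 12] → torsion [2, 2, 4, 12]

Answer: M ≅ ℤ/2 ⊕ ℤ/2 ⊕ ℤ/4 ⊕ ℤ/12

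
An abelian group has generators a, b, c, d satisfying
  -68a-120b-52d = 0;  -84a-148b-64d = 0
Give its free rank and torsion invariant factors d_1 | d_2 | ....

rank_ℚ(R)=2; free=4−2=2
SNF(R) diag = [4, 4] → torsion [4, 4]

Answer: M ≅ ℤ^2 ⊕ ℤ/4 ⊕ ℤ/4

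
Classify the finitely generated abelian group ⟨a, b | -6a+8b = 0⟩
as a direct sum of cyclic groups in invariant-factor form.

rank_ℚ(R)=1; free=2−1=1
SNF(R) diag = [2] → torsion [2]

Answer: M ≅ ℤ^1 ⊕ ℤ/2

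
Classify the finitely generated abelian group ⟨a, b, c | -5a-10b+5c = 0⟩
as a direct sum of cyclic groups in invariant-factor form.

rank_ℚ(R)=1; free=3−1=2
SNF(R) diag = [5] → torsion [5]

Answer: M ≅ ℤ^2 ⊕ ℤ/5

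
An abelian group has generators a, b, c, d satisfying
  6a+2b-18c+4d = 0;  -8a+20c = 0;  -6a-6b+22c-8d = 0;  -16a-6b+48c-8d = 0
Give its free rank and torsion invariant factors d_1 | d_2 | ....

Answer: M ≅ ℤ/2 ⊕ ℤ/2 ⊕ ℤ/4 ⊕ ℤ/4

Derivation:
rank_ℚ(R)=4; free=4−4=0
SNF(R) diag = [2, 2, 4, 4] → torsion [2, 2, 4, 4]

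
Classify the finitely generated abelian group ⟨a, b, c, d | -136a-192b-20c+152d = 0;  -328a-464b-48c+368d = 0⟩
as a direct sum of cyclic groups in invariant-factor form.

rank_ℚ(R)=2; free=4−2=2
SNF(R) diag = [4, 8] → torsion [4, 8]

Answer: M ≅ ℤ^2 ⊕ ℤ/4 ⊕ ℤ/8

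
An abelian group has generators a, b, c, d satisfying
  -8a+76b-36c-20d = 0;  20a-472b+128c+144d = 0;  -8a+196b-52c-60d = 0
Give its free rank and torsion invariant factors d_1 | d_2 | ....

rank_ℚ(R)=3; free=4−3=1
SNF(R) diag = [4, 4, 8] → torsion [4, 4, 8]

Answer: M ≅ ℤ^1 ⊕ ℤ/4 ⊕ ℤ/4 ⊕ ℤ/8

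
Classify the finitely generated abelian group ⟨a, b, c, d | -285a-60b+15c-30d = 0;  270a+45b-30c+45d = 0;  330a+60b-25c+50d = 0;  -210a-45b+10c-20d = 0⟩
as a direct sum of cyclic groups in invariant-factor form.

Answer: M ≅ ℤ/5 ⊕ ℤ/15 ⊕ ℤ/15 ⊕ ℤ/15

Derivation:
rank_ℚ(R)=4; free=4−4=0
SNF(R) diag = [5, 15, 15, 15] → torsion [5, 15, 15, 15]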